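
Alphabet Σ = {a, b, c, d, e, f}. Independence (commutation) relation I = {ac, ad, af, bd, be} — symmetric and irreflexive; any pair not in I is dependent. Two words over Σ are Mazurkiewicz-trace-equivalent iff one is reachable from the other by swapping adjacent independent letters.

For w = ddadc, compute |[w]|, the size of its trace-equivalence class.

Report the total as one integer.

drop 0:d onto floor
drop 1:d onto {0:d}
drop 2:a onto floor
drop 3:d onto {1:d}
drop 4:c onto {3:d}
ground layer = {0:d, 2:a}
drop-orders for the pieces not yet dropped (sum over which currently-grounded one goes next):
  1 to go: {2} 1  {4} 1
  2 to go: {2,4} 2  {3,4} 1
  3 to go: {1,3,4} 1  {2,3,4} 3
  if 0:d drops first: 4 orders
  if 2:a drops first: 1 orders
heap linearizations: 5

5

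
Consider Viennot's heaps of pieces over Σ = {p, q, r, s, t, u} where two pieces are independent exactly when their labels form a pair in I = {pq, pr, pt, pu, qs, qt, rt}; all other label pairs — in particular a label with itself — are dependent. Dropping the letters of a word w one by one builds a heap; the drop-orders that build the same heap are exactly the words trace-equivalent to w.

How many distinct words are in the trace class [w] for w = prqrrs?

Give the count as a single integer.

5

#0=p has no predecessor
#1=r has no predecessor
#2=q depends on [1:r]
#3=r depends on [2:q]
#4=r depends on [3:r]
#5=s depends on [0:p, 4:r]
sources: [0:p, 1:r]
N(rest) = Σ N(rest − s) over sources s of rest; N(one piece) = 1:
  size 1 → [5]=1
  size 2 → [0,5]=1  [4,5]=1
  size 3 → [0,4,5]=2  [3,4,5]=1
  size 4 → [0,3,4,5]=3  [2,3,4,5]=1
  first=0(p) contributes 1
  first=1(r) contributes 4
|[w]| = 5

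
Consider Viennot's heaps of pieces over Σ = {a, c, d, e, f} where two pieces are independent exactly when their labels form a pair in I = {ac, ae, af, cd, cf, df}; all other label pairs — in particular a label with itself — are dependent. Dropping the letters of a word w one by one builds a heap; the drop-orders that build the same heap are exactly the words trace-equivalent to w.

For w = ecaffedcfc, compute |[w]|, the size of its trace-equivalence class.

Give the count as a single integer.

270

#0=e has no predecessor
#1=c depends on [0:e]
#2=a has no predecessor
#3=f depends on [0:e]
#4=f depends on [3:f]
#5=e depends on [1:c, 4:f]
#6=d depends on [2:a, 5:e]
#7=c depends on [5:e]
#8=f depends on [5:e]
#9=c depends on [7:c]
sources: [0:e, 2:a]
N(rest) = Σ N(rest − s) over sources s of rest; N(one piece) = 1:
  size 1 → [6]=1  [8]=1  [9]=1
  size 2 → [2,6]=1  [6,8]=2  [6,9]=2  [7,9]=1  [8,9]=2
  size 3 → [2,6,8]=3  [2,6,9]=3  [6,7,9]=3  [6,8,9]=6  [7,8,9]=3
  size 4 → [2,6,7,9]=6  [2,6,8,9]=12  [6,7,8,9]=12
  size 5 → [2,6,7,8,9]=30  [5,6,7,8,9]=12
  size 6 → [1,5,6,7,8,9]=12  [2,5,6,7,8,9]=42  [4,5,6,7,8,9]=12
  size 7 → [1,2,5,6,7,8,9]=54  [1,4,5,6,7,8,9]=24  [2,4,5,6,7,8,9]=54  [3,4,5,6,7,8,9]=12
  size 8 → [1,2,4,5,6,7,8,9]=132  [1,3,4,5,6,7,8,9]=36  [2,3,4,5,6,7,8,9]=66
  first=0(e) contributes 234
  first=2(a) contributes 36
|[w]| = 270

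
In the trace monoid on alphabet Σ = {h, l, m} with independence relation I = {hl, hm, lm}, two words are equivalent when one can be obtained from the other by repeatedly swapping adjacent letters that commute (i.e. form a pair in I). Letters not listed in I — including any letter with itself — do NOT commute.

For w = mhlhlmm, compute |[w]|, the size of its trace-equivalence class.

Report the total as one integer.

210

drop 0:m onto floor
drop 1:h onto floor
drop 2:l onto floor
drop 3:h onto {1:h}
drop 4:l onto {2:l}
drop 5:m onto {0:m}
drop 6:m onto {5:m}
ground layer = {0:m, 1:h, 2:l}
drop-orders for the pieces not yet dropped (sum over which currently-grounded one goes next):
  1 to go: {3} 1  {4} 1  {6} 1
  2 to go: {1,3} 1  {2,4} 1  {3,4} 2  {3,6} 2  {4,6} 2  {5,6} 1
  3 to go: {0,5,6} 1  {1,3,4} 3  {1,3,6} 3  {2,3,4} 3  {2,4,6} 3  {3,4,6} 6  {3,5,6} 3  {4,5,6} 3
  4 to go: {0,3,5,6} 4  {0,4,5,6} 4  {1,2,3,4} 6  {1,3,4,6} 12  {1,3,5,6} 6  {2,3,4,6} 12  {2,4,5,6} 6  {3,4,5,6} 12
  5 to go: {0,1,3,5,6} 10  {0,2,4,5,6} 10  {0,3,4,5,6} 20  {1,2,3,4,6} 30  {1,3,4,5,6} 30  {2,3,4,5,6} 30
  if 0:m drops first: 90 orders
  if 1:h drops first: 60 orders
  if 2:l drops first: 60 orders
heap linearizations: 210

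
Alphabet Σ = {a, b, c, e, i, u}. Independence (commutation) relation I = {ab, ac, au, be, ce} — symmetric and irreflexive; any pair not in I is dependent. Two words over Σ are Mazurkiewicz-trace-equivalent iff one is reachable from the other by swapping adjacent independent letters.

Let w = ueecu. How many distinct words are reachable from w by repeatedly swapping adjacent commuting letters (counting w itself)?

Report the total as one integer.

3

#0=u has no predecessor
#1=e depends on [0:u]
#2=e depends on [1:e]
#3=c depends on [0:u]
#4=u depends on [2:e, 3:c]
sources: [0:u]
N(rest) = Σ N(rest − s) over sources s of rest; N(one piece) = 1:
  size 1 → [4]=1
  size 2 → [2,4]=1  [3,4]=1
  size 3 → [1,2,4]=1  [2,3,4]=2
  first=0(u) contributes 3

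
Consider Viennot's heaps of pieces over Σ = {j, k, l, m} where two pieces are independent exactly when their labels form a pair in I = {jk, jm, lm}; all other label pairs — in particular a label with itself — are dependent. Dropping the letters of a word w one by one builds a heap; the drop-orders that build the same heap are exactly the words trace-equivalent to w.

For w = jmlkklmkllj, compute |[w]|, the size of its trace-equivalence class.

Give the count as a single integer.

6

#0=j has no predecessor
#1=m has no predecessor
#2=l depends on [0:j]
#3=k depends on [1:m, 2:l]
#4=k depends on [3:k]
#5=l depends on [4:k]
#6=m depends on [4:k]
#7=k depends on [5:l, 6:m]
#8=l depends on [7:k]
#9=l depends on [8:l]
#10=j depends on [9:l]
sources: [0:j, 1:m]
N(rest) = Σ N(rest − s) over sources s of rest; N(one piece) = 1:
  size 1 → [10]=1
  size 2 → [9,10]=1
  size 3 → [8,9,10]=1
  size 4 → [7,8,9,10]=1
  size 5 → [5,7,8,9,10]=1  [6,7,8,9,10]=1
  size 6 → [5,6,7,8,9,10]=2
  size 7 → [4,5,6,7,8,9,10]=2
  size 8 → [3,4,5,6,7,8,9,10]=2
  size 9 → [1,3,4,5,6,7,8,9,10]=2  [2,3,4,5,6,7,8,9,10]=2
  first=0(j) contributes 4
  first=1(m) contributes 2
|[w]| = 6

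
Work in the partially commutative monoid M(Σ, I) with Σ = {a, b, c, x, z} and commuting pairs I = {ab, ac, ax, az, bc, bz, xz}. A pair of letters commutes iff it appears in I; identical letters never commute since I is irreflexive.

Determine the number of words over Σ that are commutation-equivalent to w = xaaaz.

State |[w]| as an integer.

20

drop 0:x onto floor
drop 1:a onto floor
drop 2:a onto {1:a}
drop 3:a onto {2:a}
drop 4:z onto floor
ground layer = {0:x, 1:a, 4:z}
drop-orders for the pieces not yet dropped (sum over which currently-grounded one goes next):
  1 to go: {0} 1  {3} 1  {4} 1
  2 to go: {0,3} 2  {0,4} 2  {2,3} 1  {3,4} 2
  3 to go: {0,2,3} 3  {0,3,4} 6  {1,2,3} 1  {2,3,4} 3
  if 0:x drops first: 4 orders
  if 1:a drops first: 12 orders
  if 4:z drops first: 4 orders
heap linearizations: 20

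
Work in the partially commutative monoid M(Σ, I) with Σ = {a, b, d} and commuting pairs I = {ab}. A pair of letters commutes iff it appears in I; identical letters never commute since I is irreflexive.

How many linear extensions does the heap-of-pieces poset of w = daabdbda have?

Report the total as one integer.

3

0(d) covers ∅
1(a) covers 0:d
2(a) covers 1:a
3(b) covers 0:d
4(d) covers 2:a, 3:b
5(b) covers 4:d
6(d) covers 5:b
7(a) covers 6:d
floor of heap: 0:d
completions by unplaced set U, small U first (add the entries for U minus each lowest piece of U):
  |U|=1: {7}:1
  |U|=2: {6,7}:1
  |U|=3: {5,6,7}:1
  |U|=4: {4,5,6,7}:1
  |U|=5: {2,4,5,6,7}:1  {3,4,5,6,7}:1
  |U|=6: {1,2,4,5,6,7}:1  {2,3,4,5,6,7}:2
  start at 0(d): 3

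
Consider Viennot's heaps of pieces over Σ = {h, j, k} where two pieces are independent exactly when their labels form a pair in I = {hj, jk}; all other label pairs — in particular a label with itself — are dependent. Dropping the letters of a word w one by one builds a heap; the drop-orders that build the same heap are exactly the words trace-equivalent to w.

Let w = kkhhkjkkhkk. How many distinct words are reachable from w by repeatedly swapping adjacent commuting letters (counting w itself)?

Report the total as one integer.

11

0(k) covers ∅
1(k) covers 0:k
2(h) covers 1:k
3(h) covers 2:h
4(k) covers 3:h
5(j) covers ∅
6(k) covers 4:k
7(k) covers 6:k
8(h) covers 7:k
9(k) covers 8:h
10(k) covers 9:k
floor of heap: 0:k, 5:j
completions by unplaced set U, small U first (add the entries for U minus each lowest piece of U):
  |U|=1: {5}:1  {10}:1
  |U|=2: {5,10}:2  {9,10}:1
  |U|=3: {5,9,10}:3  {8,9,10}:1
  |U|=4: {5,8,9,10}:4  {7,8,9,10}:1
  |U|=5: {5,7,8,9,10}:5  {6,7,8,9,10}:1
  |U|=6: {4,6,7,8,9,10}:1  {5,6,7,8,9,10}:6
  |U|=7: {3,4,6,7,8,9,10}:1  {4,5,6,7,8,9,10}:7
  |U|=8: {2,3,4,6,7,8,9,10}:1  {3,4,5,6,7,8,9,10}:8
  |U|=9: {1,2,3,4,6,7,8,9,10}:1  {2,3,4,5,6,7,8,9,10}:9
  start at 0(k): 10
  start at 5(j): 1
sum over floor = 11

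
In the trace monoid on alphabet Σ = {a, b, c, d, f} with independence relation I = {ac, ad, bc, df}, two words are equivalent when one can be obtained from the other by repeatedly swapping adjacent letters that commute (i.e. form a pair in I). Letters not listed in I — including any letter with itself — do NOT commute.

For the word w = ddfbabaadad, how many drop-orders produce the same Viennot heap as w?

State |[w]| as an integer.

drop 0:d onto floor
drop 1:d onto {0:d}
drop 2:f onto floor
drop 3:b onto {1:d, 2:f}
drop 4:a onto {3:b}
drop 5:b onto {4:a}
drop 6:a onto {5:b}
drop 7:a onto {6:a}
drop 8:d onto {5:b}
drop 9:a onto {7:a}
drop 10:d onto {8:d}
ground layer = {0:d, 2:f}
drop-orders for the pieces not yet dropped (sum over which currently-grounded one goes next):
  1 to go: {9} 1  {10} 1
  2 to go: {7,9} 1  {8,10} 1  {9,10} 2
  3 to go: {6,7,9} 1  {7,9,10} 3  {8,9,10} 3
  4 to go: {6,7,9,10} 4  {7,8,9,10} 6
  5 to go: {6,7,8,9,10} 10
  6 to go: {5,6,7,8,9,10} 10
  7 to go: {4,5,6,7,8,9,10} 10
  8 to go: {3,4,5,6,7,8,9,10} 10
  9 to go: {1,3,4,5,6,7,8,9,10} 10  {2,3,4,5,6,7,8,9,10} 10
  if 0:d drops first: 20 orders
  if 2:f drops first: 10 orders
heap linearizations: 30

30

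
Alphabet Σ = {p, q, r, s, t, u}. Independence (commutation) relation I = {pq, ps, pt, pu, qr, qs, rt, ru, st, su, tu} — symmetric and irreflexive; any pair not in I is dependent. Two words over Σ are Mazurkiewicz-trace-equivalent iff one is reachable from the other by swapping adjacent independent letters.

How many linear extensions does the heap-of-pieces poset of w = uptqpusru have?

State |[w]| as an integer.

piece 0:u — minimal
piece 1:p — minimal
piece 2:t — minimal
piece 3:q rests on {0:u, 2:t}
piece 4:p rests on {1:p}
piece 5:u rests on {3:q}
piece 6:s — minimal
piece 7:r rests on {4:p, 6:s}
piece 8:u rests on {5:u}
minimal pieces: {0:u, 1:p, 2:t, 6:s}
ways to finish when only these pieces remain (= sum over removing one remaining piece with nothing left below it):
  1 left: {7}→1  {8}→1
  2 left: {4,7}→1  {5,8}→1  {6,7}→1  {7,8}→2
  3 left: {1,4,7}→1  {3,5,8}→1  {4,6,7}→2  {4,7,8}→3  {5,7,8}→3  {6,7,8}→3
  4 left: {0,3,5,8}→1  {1,4,6,7}→3  {1,4,7,8}→4  {2,3,5,8}→1  {3,5,7,8}→4  {4,5,7,8}→6  {4,6,7,8}→8  {5,6,7,8}→6
  5 left: {0,2,3,5,8}→2  {0,3,5,7,8}→5  {1,4,5,7,8}→10  {1,4,6,7,8}→15  {2,3,5,7,8}→5  {3,4,5,7,8}→10  {3,5,6,7,8}→10  {4,5,6,7,8}→20
  6 left: {0,2,3,5,7,8}→12  {0,3,4,5,7,8}→15  {0,3,5,6,7,8}→15  {1,3,4,5,7,8}→20  {1,4,5,6,7,8}→45  {2,3,4,5,7,8}→15  {2,3,5,6,7,8}→15  {3,4,5,6,7,8}→40
  7 left: {0,1,3,4,5,7,8}→35  {0,2,3,4,5,7,8}→42  {0,2,3,5,6,7,8}→42  {0,3,4,5,6,7,8}→70  {1,2,3,4,5,7,8}→35  {1,3,4,5,6,7,8}→105  {2,3,4,5,6,7,8}→70
  placing 0:u first → 210 extensions
  placing 1:p first → 224 extensions
  placing 2:t first → 210 extensions
  placing 6:s first → 112 extensions
total linear extensions = 756

756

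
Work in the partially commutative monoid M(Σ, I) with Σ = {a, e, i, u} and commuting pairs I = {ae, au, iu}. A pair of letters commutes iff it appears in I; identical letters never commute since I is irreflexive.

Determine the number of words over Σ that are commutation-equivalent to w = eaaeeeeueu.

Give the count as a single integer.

0(e) covers ∅
1(a) covers ∅
2(a) covers 1:a
3(e) covers 0:e
4(e) covers 3:e
5(e) covers 4:e
6(e) covers 5:e
7(u) covers 6:e
8(e) covers 7:u
9(u) covers 8:e
floor of heap: 0:e, 1:a
completions by unplaced set U, small U first (add the entries for U minus each lowest piece of U):
  |U|=1: {2}:1  {9}:1
  |U|=2: {1,2}:1  {2,9}:2  {8,9}:1
  |U|=3: {1,2,9}:3  {2,8,9}:3  {7,8,9}:1
  |U|=4: {1,2,8,9}:6  {2,7,8,9}:4  {6,7,8,9}:1
  |U|=5: {1,2,7,8,9}:10  {2,6,7,8,9}:5  {5,6,7,8,9}:1
  |U|=6: {1,2,6,7,8,9}:15  {2,5,6,7,8,9}:6  {4,5,6,7,8,9}:1
  |U|=7: {1,2,5,6,7,8,9}:21  {2,4,5,6,7,8,9}:7  {3,4,5,6,7,8,9}:1
  |U|=8: {0,3,4,5,6,7,8,9}:1  {1,2,4,5,6,7,8,9}:28  {2,3,4,5,6,7,8,9}:8
  start at 0(e): 36
  start at 1(a): 9
sum over floor = 45

45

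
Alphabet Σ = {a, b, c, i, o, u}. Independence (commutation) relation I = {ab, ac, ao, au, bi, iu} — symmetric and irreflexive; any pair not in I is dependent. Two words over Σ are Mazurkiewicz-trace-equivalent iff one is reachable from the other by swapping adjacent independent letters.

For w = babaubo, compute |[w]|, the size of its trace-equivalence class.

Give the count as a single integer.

piece 0:b — minimal
piece 1:a — minimal
piece 2:b rests on {0:b}
piece 3:a rests on {1:a}
piece 4:u rests on {2:b}
piece 5:b rests on {4:u}
piece 6:o rests on {5:b}
minimal pieces: {0:b, 1:a}
ways to finish when only these pieces remain (= sum over removing one remaining piece with nothing left below it):
  1 left: {3}→1  {6}→1
  2 left: {1,3}→1  {3,6}→2  {5,6}→1
  3 left: {1,3,6}→3  {3,5,6}→3  {4,5,6}→1
  4 left: {1,3,5,6}→6  {2,4,5,6}→1  {3,4,5,6}→4
  5 left: {0,2,4,5,6}→1  {1,3,4,5,6}→10  {2,3,4,5,6}→5
  placing 0:b first → 15 extensions
  placing 1:a first → 6 extensions
total linear extensions = 21

21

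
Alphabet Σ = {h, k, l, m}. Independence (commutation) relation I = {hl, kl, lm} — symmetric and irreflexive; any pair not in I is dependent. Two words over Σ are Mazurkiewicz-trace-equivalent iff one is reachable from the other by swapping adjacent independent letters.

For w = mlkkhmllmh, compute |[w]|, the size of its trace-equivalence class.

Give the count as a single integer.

120

drop 0:m onto floor
drop 1:l onto floor
drop 2:k onto {0:m}
drop 3:k onto {2:k}
drop 4:h onto {3:k}
drop 5:m onto {4:h}
drop 6:l onto {1:l}
drop 7:l onto {6:l}
drop 8:m onto {5:m}
drop 9:h onto {8:m}
ground layer = {0:m, 1:l}
drop-orders for the pieces not yet dropped (sum over which currently-grounded one goes next):
  1 to go: {7} 1  {9} 1
  2 to go: {6,7} 1  {7,9} 2  {8,9} 1
  3 to go: {1,6,7} 1  {5,8,9} 1  {6,7,9} 3  {7,8,9} 3
  4 to go: {1,6,7,9} 4  {4,5,8,9} 1  {5,7,8,9} 4  {6,7,8,9} 6
  5 to go: {1,6,7,8,9} 10  {3,4,5,8,9} 1  {4,5,7,8,9} 5  {5,6,7,8,9} 10
  6 to go: {1,5,6,7,8,9} 20  {2,3,4,5,8,9} 1  {3,4,5,7,8,9} 6  {4,5,6,7,8,9} 15
  7 to go: {0,2,3,4,5,8,9} 1  {1,4,5,6,7,8,9} 35  {2,3,4,5,7,8,9} 7  {3,4,5,6,7,8,9} 21
  8 to go: {0,2,3,4,5,7,8,9} 8  {1,3,4,5,6,7,8,9} 56  {2,3,4,5,6,7,8,9} 28
  if 0:m drops first: 84 orders
  if 1:l drops first: 36 orders
heap linearizations: 120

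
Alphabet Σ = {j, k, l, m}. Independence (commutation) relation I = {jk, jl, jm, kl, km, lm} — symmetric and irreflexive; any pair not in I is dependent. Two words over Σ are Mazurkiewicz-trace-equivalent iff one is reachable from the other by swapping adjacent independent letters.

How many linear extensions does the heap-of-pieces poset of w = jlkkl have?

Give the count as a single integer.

30

drop 0:j onto floor
drop 1:l onto floor
drop 2:k onto floor
drop 3:k onto {2:k}
drop 4:l onto {1:l}
ground layer = {0:j, 1:l, 2:k}
drop-orders for the pieces not yet dropped (sum over which currently-grounded one goes next):
  1 to go: {0} 1  {3} 1  {4} 1
  2 to go: {0,3} 2  {0,4} 2  {1,4} 1  {2,3} 1  {3,4} 2
  3 to go: {0,1,4} 3  {0,2,3} 3  {0,3,4} 6  {1,3,4} 3  {2,3,4} 3
  if 0:j drops first: 6 orders
  if 1:l drops first: 12 orders
  if 2:k drops first: 12 orders
heap linearizations: 30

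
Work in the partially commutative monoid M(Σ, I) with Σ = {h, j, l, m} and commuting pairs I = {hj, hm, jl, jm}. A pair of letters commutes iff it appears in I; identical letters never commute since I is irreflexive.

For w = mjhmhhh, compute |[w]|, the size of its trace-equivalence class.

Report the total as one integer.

#0=m has no predecessor
#1=j has no predecessor
#2=h has no predecessor
#3=m depends on [0:m]
#4=h depends on [2:h]
#5=h depends on [4:h]
#6=h depends on [5:h]
sources: [0:m, 1:j, 2:h]
N(rest) = Σ N(rest − s) over sources s of rest; N(one piece) = 1:
  size 1 → [1]=1  [3]=1  [6]=1
  size 2 → [0,3]=1  [1,3]=2  [1,6]=2  [3,6]=2  [5,6]=1
  size 3 → [0,1,3]=3  [0,3,6]=3  [1,3,6]=6  [1,5,6]=3  [3,5,6]=3  [4,5,6]=1
  size 4 → [0,1,3,6]=12  [0,3,5,6]=6  [1,3,5,6]=12  [1,4,5,6]=4  [2,4,5,6]=1  [3,4,5,6]=4
  size 5 → [0,1,3,5,6]=30  [0,3,4,5,6]=10  [1,2,4,5,6]=5  [1,3,4,5,6]=20  [2,3,4,5,6]=5
  first=0(m) contributes 30
  first=1(j) contributes 15
  first=2(h) contributes 60
|[w]| = 105

105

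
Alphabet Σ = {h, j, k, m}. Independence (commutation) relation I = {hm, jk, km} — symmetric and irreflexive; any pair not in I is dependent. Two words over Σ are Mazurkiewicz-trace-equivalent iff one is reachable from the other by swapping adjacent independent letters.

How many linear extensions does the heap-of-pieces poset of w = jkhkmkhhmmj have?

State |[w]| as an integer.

140

0(j) covers ∅
1(k) covers ∅
2(h) covers 0:j, 1:k
3(k) covers 2:h
4(m) covers 0:j
5(k) covers 3:k
6(h) covers 5:k
7(h) covers 6:h
8(m) covers 4:m
9(m) covers 8:m
10(j) covers 7:h, 9:m
floor of heap: 0:j, 1:k
completions by unplaced set U, small U first (add the entries for U minus each lowest piece of U):
  |U|=1: {10}:1
  |U|=2: {7,10}:1  {9,10}:1
  |U|=3: {6,7,10}:1  {7,9,10}:2  {8,9,10}:1
  |U|=4: {4,8,9,10}:1  {5,6,7,10}:1  {6,7,9,10}:3  {7,8,9,10}:3
  |U|=5: {3,5,6,7,10}:1  {4,7,8,9,10}:4  {5,6,7,9,10}:4  {6,7,8,9,10}:6
  |U|=6: {2,3,5,6,7,10}:1  {3,5,6,7,9,10}:5  {4,6,7,8,9,10}:10  {5,6,7,8,9,10}:10
  |U|=7: {1,2,3,5,6,7,10}:1  {2,3,5,6,7,9,10}:6  {3,5,6,7,8,9,10}:15  {4,5,6,7,8,9,10}:20
  |U|=8: {1,2,3,5,6,7,9,10}:7  {2,3,5,6,7,8,9,10}:21  {3,4,5,6,7,8,9,10}:35
  |U|=9: {1,2,3,5,6,7,8,9,10}:28  {2,3,4,5,6,7,8,9,10}:56
  start at 0(j): 84
  start at 1(k): 56
sum over floor = 140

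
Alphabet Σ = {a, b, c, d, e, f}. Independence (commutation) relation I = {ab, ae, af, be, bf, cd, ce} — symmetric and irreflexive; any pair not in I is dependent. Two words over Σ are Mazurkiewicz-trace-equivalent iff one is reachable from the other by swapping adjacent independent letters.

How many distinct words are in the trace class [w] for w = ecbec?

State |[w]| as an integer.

drop 0:e onto floor
drop 1:c onto floor
drop 2:b onto {1:c}
drop 3:e onto {0:e}
drop 4:c onto {2:b}
ground layer = {0:e, 1:c}
drop-orders for the pieces not yet dropped (sum over which currently-grounded one goes next):
  1 to go: {3} 1  {4} 1
  2 to go: {0,3} 1  {2,4} 1  {3,4} 2
  3 to go: {0,3,4} 3  {1,2,4} 1  {2,3,4} 3
  if 0:e drops first: 4 orders
  if 1:c drops first: 6 orders
heap linearizations: 10

10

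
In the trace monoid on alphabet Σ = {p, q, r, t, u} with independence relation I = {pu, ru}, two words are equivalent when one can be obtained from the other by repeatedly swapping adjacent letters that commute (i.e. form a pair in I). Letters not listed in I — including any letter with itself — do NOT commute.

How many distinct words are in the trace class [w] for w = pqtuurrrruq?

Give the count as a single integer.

piece 0:p — minimal
piece 1:q rests on {0:p}
piece 2:t rests on {1:q}
piece 3:u rests on {2:t}
piece 4:u rests on {3:u}
piece 5:r rests on {2:t}
piece 6:r rests on {5:r}
piece 7:r rests on {6:r}
piece 8:r rests on {7:r}
piece 9:u rests on {4:u}
piece 10:q rests on {8:r, 9:u}
minimal pieces: {0:p}
ways to finish when only these pieces remain (= sum over removing one remaining piece with nothing left below it):
  1 left: {10}→1
  2 left: {8,10}→1  {9,10}→1
  3 left: {4,9,10}→1  {7,8,10}→1  {8,9,10}→2
  4 left: {3,4,9,10}→1  {4,8,9,10}→3  {6,7,8,10}→1  {7,8,9,10}→3
  5 left: {3,4,8,9,10}→4  {4,7,8,9,10}→6  {5,6,7,8,10}→1  {6,7,8,9,10}→4
  6 left: {3,4,7,8,9,10}→10  {4,6,7,8,9,10}→10  {5,6,7,8,9,10}→5
  7 left: {3,4,6,7,8,9,10}→20  {4,5,6,7,8,9,10}→15
  8 left: {3,4,5,6,7,8,9,10}→35
  9 left: {2,3,4,5,6,7,8,9,10}→35
  placing 0:p first → 35 extensions

35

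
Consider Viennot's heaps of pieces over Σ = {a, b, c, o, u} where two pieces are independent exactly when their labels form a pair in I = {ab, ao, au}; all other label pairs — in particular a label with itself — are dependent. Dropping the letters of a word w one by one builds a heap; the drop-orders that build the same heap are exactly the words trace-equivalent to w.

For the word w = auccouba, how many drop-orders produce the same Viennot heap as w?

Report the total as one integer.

8

piece 0:a — minimal
piece 1:u — minimal
piece 2:c rests on {0:a, 1:u}
piece 3:c rests on {2:c}
piece 4:o rests on {3:c}
piece 5:u rests on {4:o}
piece 6:b rests on {5:u}
piece 7:a rests on {3:c}
minimal pieces: {0:a, 1:u}
ways to finish when only these pieces remain (= sum over removing one remaining piece with nothing left below it):
  1 left: {6}→1  {7}→1
  2 left: {5,6}→1  {6,7}→2
  3 left: {4,5,6}→1  {5,6,7}→3
  4 left: {4,5,6,7}→4
  5 left: {3,4,5,6,7}→4
  6 left: {2,3,4,5,6,7}→4
  placing 0:a first → 4 extensions
  placing 1:u first → 4 extensions
total linear extensions = 8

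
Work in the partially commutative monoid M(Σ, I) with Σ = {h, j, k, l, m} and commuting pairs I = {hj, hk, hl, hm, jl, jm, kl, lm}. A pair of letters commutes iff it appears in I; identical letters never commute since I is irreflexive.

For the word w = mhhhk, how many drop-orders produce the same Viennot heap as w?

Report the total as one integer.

drop 0:m onto floor
drop 1:h onto floor
drop 2:h onto {1:h}
drop 3:h onto {2:h}
drop 4:k onto {0:m}
ground layer = {0:m, 1:h}
drop-orders for the pieces not yet dropped (sum over which currently-grounded one goes next):
  1 to go: {3} 1  {4} 1
  2 to go: {0,4} 1  {2,3} 1  {3,4} 2
  3 to go: {0,3,4} 3  {1,2,3} 1  {2,3,4} 3
  if 0:m drops first: 4 orders
  if 1:h drops first: 6 orders
heap linearizations: 10

10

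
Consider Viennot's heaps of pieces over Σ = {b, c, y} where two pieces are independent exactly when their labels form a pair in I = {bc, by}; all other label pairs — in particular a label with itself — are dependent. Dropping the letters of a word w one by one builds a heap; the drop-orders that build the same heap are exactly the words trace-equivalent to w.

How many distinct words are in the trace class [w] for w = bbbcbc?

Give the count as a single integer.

piece 0:b — minimal
piece 1:b rests on {0:b}
piece 2:b rests on {1:b}
piece 3:c — minimal
piece 4:b rests on {2:b}
piece 5:c rests on {3:c}
minimal pieces: {0:b, 3:c}
ways to finish when only these pieces remain (= sum over removing one remaining piece with nothing left below it):
  1 left: {4}→1  {5}→1
  2 left: {2,4}→1  {3,5}→1  {4,5}→2
  3 left: {1,2,4}→1  {2,4,5}→3  {3,4,5}→3
  4 left: {0,1,2,4}→1  {1,2,4,5}→4  {2,3,4,5}→6
  placing 0:b first → 10 extensions
  placing 3:c first → 5 extensions
total linear extensions = 15

15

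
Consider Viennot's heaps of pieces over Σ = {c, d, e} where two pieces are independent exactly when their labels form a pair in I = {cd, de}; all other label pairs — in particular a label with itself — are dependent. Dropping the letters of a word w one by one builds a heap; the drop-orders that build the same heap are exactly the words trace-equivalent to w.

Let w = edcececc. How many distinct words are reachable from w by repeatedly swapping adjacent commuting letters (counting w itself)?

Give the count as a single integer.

drop 0:e onto floor
drop 1:d onto floor
drop 2:c onto {0:e}
drop 3:e onto {2:c}
drop 4:c onto {3:e}
drop 5:e onto {4:c}
drop 6:c onto {5:e}
drop 7:c onto {6:c}
ground layer = {0:e, 1:d}
drop-orders for the pieces not yet dropped (sum over which currently-grounded one goes next):
  1 to go: {1} 1  {7} 1
  2 to go: {1,7} 2  {6,7} 1
  3 to go: {1,6,7} 3  {5,6,7} 1
  4 to go: {1,5,6,7} 4  {4,5,6,7} 1
  5 to go: {1,4,5,6,7} 5  {3,4,5,6,7} 1
  6 to go: {1,3,4,5,6,7} 6  {2,3,4,5,6,7} 1
  if 0:e drops first: 7 orders
  if 1:d drops first: 1 orders
heap linearizations: 8

8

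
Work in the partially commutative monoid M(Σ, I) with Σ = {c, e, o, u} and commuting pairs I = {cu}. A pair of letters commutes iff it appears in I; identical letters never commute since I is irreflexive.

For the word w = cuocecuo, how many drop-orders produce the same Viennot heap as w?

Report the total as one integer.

piece 0:c — minimal
piece 1:u — minimal
piece 2:o rests on {0:c, 1:u}
piece 3:c rests on {2:o}
piece 4:e rests on {3:c}
piece 5:c rests on {4:e}
piece 6:u rests on {4:e}
piece 7:o rests on {5:c, 6:u}
minimal pieces: {0:c, 1:u}
ways to finish when only these pieces remain (= sum over removing one remaining piece with nothing left below it):
  1 left: {7}→1
  2 left: {5,7}→1  {6,7}→1
  3 left: {5,6,7}→2
  4 left: {4,5,6,7}→2
  5 left: {3,4,5,6,7}→2
  6 left: {2,3,4,5,6,7}→2
  placing 0:c first → 2 extensions
  placing 1:u first → 2 extensions
total linear extensions = 4

4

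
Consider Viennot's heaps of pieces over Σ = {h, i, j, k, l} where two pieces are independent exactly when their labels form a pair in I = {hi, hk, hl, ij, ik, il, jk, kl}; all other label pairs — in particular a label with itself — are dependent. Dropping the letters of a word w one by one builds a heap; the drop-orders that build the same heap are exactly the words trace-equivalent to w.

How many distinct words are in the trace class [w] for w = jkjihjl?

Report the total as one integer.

42

drop 0:j onto floor
drop 1:k onto floor
drop 2:j onto {0:j}
drop 3:i onto floor
drop 4:h onto {2:j}
drop 5:j onto {4:h}
drop 6:l onto {5:j}
ground layer = {0:j, 1:k, 3:i}
drop-orders for the pieces not yet dropped (sum over which currently-grounded one goes next):
  1 to go: {1} 1  {3} 1  {6} 1
  2 to go: {1,3} 2  {1,6} 2  {3,6} 2  {5,6} 1
  3 to go: {1,3,6} 6  {1,5,6} 3  {3,5,6} 3  {4,5,6} 1
  4 to go: {1,3,5,6} 12  {1,4,5,6} 4  {2,4,5,6} 1  {3,4,5,6} 4
  5 to go: {0,2,4,5,6} 1  {1,2,4,5,6} 5  {1,3,4,5,6} 20  {2,3,4,5,6} 5
  if 0:j drops first: 30 orders
  if 1:k drops first: 6 orders
  if 3:i drops first: 6 orders
heap linearizations: 42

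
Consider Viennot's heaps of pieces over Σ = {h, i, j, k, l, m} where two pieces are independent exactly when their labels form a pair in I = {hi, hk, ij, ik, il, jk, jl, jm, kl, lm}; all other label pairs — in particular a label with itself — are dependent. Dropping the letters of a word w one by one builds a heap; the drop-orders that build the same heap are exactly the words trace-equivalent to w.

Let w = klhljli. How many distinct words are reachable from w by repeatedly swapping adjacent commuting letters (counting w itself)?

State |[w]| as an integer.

0(k) covers ∅
1(l) covers ∅
2(h) covers 1:l
3(l) covers 2:h
4(j) covers 2:h
5(l) covers 3:l
6(i) covers ∅
floor of heap: 0:k, 1:l, 6:i
completions by unplaced set U, small U first (add the entries for U minus each lowest piece of U):
  |U|=1: {0}:1  {4}:1  {5}:1  {6}:1
  |U|=2: {0,4}:2  {0,5}:2  {0,6}:2  {3,5}:1  {4,5}:2  {4,6}:2  {5,6}:2
  |U|=3: {0,3,5}:3  {0,4,5}:6  {0,4,6}:6  {0,5,6}:6  {3,4,5}:3  {3,5,6}:3  {4,5,6}:6
  |U|=4: {0,3,4,5}:12  {0,3,5,6}:12  {0,4,5,6}:24  {2,3,4,5}:3  {3,4,5,6}:12
  |U|=5: {0,2,3,4,5}:15  {0,3,4,5,6}:60  {1,2,3,4,5}:3  {2,3,4,5,6}:15
  start at 0(k): 18
  start at 1(l): 90
  start at 6(i): 18
sum over floor = 126

126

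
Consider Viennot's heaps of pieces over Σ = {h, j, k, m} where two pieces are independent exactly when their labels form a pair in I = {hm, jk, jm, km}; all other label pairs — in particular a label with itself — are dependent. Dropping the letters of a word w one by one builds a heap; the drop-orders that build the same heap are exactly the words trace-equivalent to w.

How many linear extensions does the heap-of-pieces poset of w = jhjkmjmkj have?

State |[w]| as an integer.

piece 0:j — minimal
piece 1:h rests on {0:j}
piece 2:j rests on {1:h}
piece 3:k rests on {1:h}
piece 4:m — minimal
piece 5:j rests on {2:j}
piece 6:m rests on {4:m}
piece 7:k rests on {3:k}
piece 8:j rests on {5:j}
minimal pieces: {0:j, 4:m}
ways to finish when only these pieces remain (= sum over removing one remaining piece with nothing left below it):
  1 left: {6}→1  {7}→1  {8}→1
  2 left: {3,7}→1  {4,6}→1  {5,8}→1  {6,7}→2  {6,8}→2  {7,8}→2
  3 left: {2,5,8}→1  {3,6,7}→3  {3,7,8}→3  {4,6,7}→3  {4,6,8}→3  {5,6,8}→3  {5,7,8}→3  {6,7,8}→6
  4 left: {2,5,6,8}→4  {2,5,7,8}→4  {3,4,6,7}→6  {3,5,7,8}→6  {3,6,7,8}→12  {4,5,6,8}→6  {4,6,7,8}→12  {5,6,7,8}→12
  5 left: {2,3,5,7,8}→10  {2,4,5,6,8}→10  {2,5,6,7,8}→20  {3,4,6,7,8}→30  {3,5,6,7,8}→30  {4,5,6,7,8}→30
  6 left: {1,2,3,5,7,8}→10  {2,3,5,6,7,8}→60  {2,4,5,6,7,8}→60  {3,4,5,6,7,8}→90
  7 left: {0,1,2,3,5,7,8}→10  {1,2,3,5,6,7,8}→70  {2,3,4,5,6,7,8}→210
  placing 0:j first → 280 extensions
  placing 4:m first → 80 extensions
total linear extensions = 360

360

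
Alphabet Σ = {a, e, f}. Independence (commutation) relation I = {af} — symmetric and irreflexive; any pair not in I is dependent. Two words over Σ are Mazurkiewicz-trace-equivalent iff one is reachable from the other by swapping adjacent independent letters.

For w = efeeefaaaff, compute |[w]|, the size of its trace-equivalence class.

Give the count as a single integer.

piece 0:e — minimal
piece 1:f rests on {0:e}
piece 2:e rests on {1:f}
piece 3:e rests on {2:e}
piece 4:e rests on {3:e}
piece 5:f rests on {4:e}
piece 6:a rests on {4:e}
piece 7:a rests on {6:a}
piece 8:a rests on {7:a}
piece 9:f rests on {5:f}
piece 10:f rests on {9:f}
minimal pieces: {0:e}
ways to finish when only these pieces remain (= sum over removing one remaining piece with nothing left below it):
  1 left: {8}→1  {10}→1
  2 left: {7,8}→1  {8,10}→2  {9,10}→1
  3 left: {5,9,10}→1  {6,7,8}→1  {7,8,10}→3  {8,9,10}→3
  4 left: {5,8,9,10}→4  {6,7,8,10}→4  {7,8,9,10}→6
  5 left: {5,7,8,9,10}→10  {6,7,8,9,10}→10
  6 left: {5,6,7,8,9,10}→20
  7 left: {4,5,6,7,8,9,10}→20
  8 left: {3,4,5,6,7,8,9,10}→20
  9 left: {2,3,4,5,6,7,8,9,10}→20
  placing 0:e first → 20 extensions

20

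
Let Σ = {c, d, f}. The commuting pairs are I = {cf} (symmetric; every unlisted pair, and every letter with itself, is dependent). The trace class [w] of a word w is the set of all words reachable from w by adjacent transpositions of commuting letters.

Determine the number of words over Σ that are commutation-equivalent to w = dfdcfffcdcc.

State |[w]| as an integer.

10

piece 0:d — minimal
piece 1:f rests on {0:d}
piece 2:d rests on {1:f}
piece 3:c rests on {2:d}
piece 4:f rests on {2:d}
piece 5:f rests on {4:f}
piece 6:f rests on {5:f}
piece 7:c rests on {3:c}
piece 8:d rests on {6:f, 7:c}
piece 9:c rests on {8:d}
piece 10:c rests on {9:c}
minimal pieces: {0:d}
ways to finish when only these pieces remain (= sum over removing one remaining piece with nothing left below it):
  1 left: {10}→1
  2 left: {9,10}→1
  3 left: {8,9,10}→1
  4 left: {6,8,9,10}→1  {7,8,9,10}→1
  5 left: {3,7,8,9,10}→1  {5,6,8,9,10}→1  {6,7,8,9,10}→2
  6 left: {3,6,7,8,9,10}→3  {4,5,6,8,9,10}→1  {5,6,7,8,9,10}→3
  7 left: {3,5,6,7,8,9,10}→6  {4,5,6,7,8,9,10}→4
  8 left: {3,4,5,6,7,8,9,10}→10
  9 left: {2,3,4,5,6,7,8,9,10}→10
  placing 0:d first → 10 extensions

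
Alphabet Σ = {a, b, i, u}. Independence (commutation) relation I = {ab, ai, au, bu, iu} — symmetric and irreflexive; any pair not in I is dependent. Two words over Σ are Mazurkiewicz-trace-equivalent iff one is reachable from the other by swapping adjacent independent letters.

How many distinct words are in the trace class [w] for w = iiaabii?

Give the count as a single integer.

21

piece 0:i — minimal
piece 1:i rests on {0:i}
piece 2:a — minimal
piece 3:a rests on {2:a}
piece 4:b rests on {1:i}
piece 5:i rests on {4:b}
piece 6:i rests on {5:i}
minimal pieces: {0:i, 2:a}
ways to finish when only these pieces remain (= sum over removing one remaining piece with nothing left below it):
  1 left: {3}→1  {6}→1
  2 left: {2,3}→1  {3,6}→2  {5,6}→1
  3 left: {2,3,6}→3  {3,5,6}→3  {4,5,6}→1
  4 left: {1,4,5,6}→1  {2,3,5,6}→6  {3,4,5,6}→4
  5 left: {0,1,4,5,6}→1  {1,3,4,5,6}→5  {2,3,4,5,6}→10
  placing 0:i first → 15 extensions
  placing 2:a first → 6 extensions
total linear extensions = 21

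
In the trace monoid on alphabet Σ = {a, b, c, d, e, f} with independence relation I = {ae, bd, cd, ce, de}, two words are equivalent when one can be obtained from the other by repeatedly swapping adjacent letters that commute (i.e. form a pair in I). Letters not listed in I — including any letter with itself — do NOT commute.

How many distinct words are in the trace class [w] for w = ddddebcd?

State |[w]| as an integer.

piece 0:d — minimal
piece 1:d rests on {0:d}
piece 2:d rests on {1:d}
piece 3:d rests on {2:d}
piece 4:e — minimal
piece 5:b rests on {4:e}
piece 6:c rests on {5:b}
piece 7:d rests on {3:d}
minimal pieces: {0:d, 4:e}
ways to finish when only these pieces remain (= sum over removing one remaining piece with nothing left below it):
  1 left: {6}→1  {7}→1
  2 left: {3,7}→1  {5,6}→1  {6,7}→2
  3 left: {2,3,7}→1  {3,6,7}→3  {4,5,6}→1  {5,6,7}→3
  4 left: {1,2,3,7}→1  {2,3,6,7}→4  {3,5,6,7}→6  {4,5,6,7}→4
  5 left: {0,1,2,3,7}→1  {1,2,3,6,7}→5  {2,3,5,6,7}→10  {3,4,5,6,7}→10
  6 left: {0,1,2,3,6,7}→6  {1,2,3,5,6,7}→15  {2,3,4,5,6,7}→20
  placing 0:d first → 35 extensions
  placing 4:e first → 21 extensions
total linear extensions = 56

56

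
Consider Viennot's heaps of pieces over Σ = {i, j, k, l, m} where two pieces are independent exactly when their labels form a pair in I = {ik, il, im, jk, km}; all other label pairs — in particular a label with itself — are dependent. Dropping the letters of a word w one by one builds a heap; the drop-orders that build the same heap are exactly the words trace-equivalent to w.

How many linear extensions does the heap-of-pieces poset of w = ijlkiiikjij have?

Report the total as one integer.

74

0(i) covers ∅
1(j) covers 0:i
2(l) covers 1:j
3(k) covers 2:l
4(i) covers 1:j
5(i) covers 4:i
6(i) covers 5:i
7(k) covers 3:k
8(j) covers 2:l, 6:i
9(i) covers 8:j
10(j) covers 9:i
floor of heap: 0:i
completions by unplaced set U, small U first (add the entries for U minus each lowest piece of U):
  |U|=1: {7}:1  {10}:1
  |U|=2: {3,7}:1  {7,10}:2  {9,10}:1
  |U|=3: {3,7,10}:3  {7,9,10}:3  {8,9,10}:1
  |U|=4: {3,7,9,10}:6  {6,8,9,10}:1  {7,8,9,10}:4
  |U|=5: {3,7,8,9,10}:10  {5,6,8,9,10}:1  {6,7,8,9,10}:5
  |U|=6: {2,3,7,8,9,10}:10  {3,6,7,8,9,10}:15  {4,5,6,8,9,10}:1  {5,6,7,8,9,10}:6
  |U|=7: {2,3,6,7,8,9,10}:25  {3,5,6,7,8,9,10}:21  {4,5,6,7,8,9,10}:7
  |U|=8: {2,3,5,6,7,8,9,10}:46  {3,4,5,6,7,8,9,10}:28
  |U|=9: {2,3,4,5,6,7,8,9,10}:74
  start at 0(i): 74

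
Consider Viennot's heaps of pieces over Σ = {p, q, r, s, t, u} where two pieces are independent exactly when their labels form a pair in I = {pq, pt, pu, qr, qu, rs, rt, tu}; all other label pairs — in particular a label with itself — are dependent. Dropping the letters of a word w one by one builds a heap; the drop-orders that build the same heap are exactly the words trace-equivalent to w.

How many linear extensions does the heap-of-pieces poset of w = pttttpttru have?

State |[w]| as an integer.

drop 0:p onto floor
drop 1:t onto floor
drop 2:t onto {1:t}
drop 3:t onto {2:t}
drop 4:t onto {3:t}
drop 5:p onto {0:p}
drop 6:t onto {4:t}
drop 7:t onto {6:t}
drop 8:r onto {5:p}
drop 9:u onto {8:r}
ground layer = {0:p, 1:t}
drop-orders for the pieces not yet dropped (sum over which currently-grounded one goes next):
  1 to go: {7} 1  {9} 1
  2 to go: {6,7} 1  {7,9} 2  {8,9} 1
  3 to go: {4,6,7} 1  {5,8,9} 1  {6,7,9} 3  {7,8,9} 3
  4 to go: {0,5,8,9} 1  {3,4,6,7} 1  {4,6,7,9} 4  {5,7,8,9} 4  {6,7,8,9} 6
  5 to go: {0,5,7,8,9} 5  {2,3,4,6,7} 1  {3,4,6,7,9} 5  {4,6,7,8,9} 10  {5,6,7,8,9} 10
  6 to go: {0,5,6,7,8,9} 15  {1,2,3,4,6,7} 1  {2,3,4,6,7,9} 6  {3,4,6,7,8,9} 15  {4,5,6,7,8,9} 20
  7 to go: {0,4,5,6,7,8,9} 35  {1,2,3,4,6,7,9} 7  {2,3,4,6,7,8,9} 21  {3,4,5,6,7,8,9} 35
  8 to go: {0,3,4,5,6,7,8,9} 70  {1,2,3,4,6,7,8,9} 28  {2,3,4,5,6,7,8,9} 56
  if 0:p drops first: 84 orders
  if 1:t drops first: 126 orders
heap linearizations: 210

210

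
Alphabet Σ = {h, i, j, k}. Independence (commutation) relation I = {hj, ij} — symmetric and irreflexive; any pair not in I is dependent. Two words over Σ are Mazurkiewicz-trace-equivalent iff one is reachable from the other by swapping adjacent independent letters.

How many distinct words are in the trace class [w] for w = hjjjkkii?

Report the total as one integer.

0(h) covers ∅
1(j) covers ∅
2(j) covers 1:j
3(j) covers 2:j
4(k) covers 0:h, 3:j
5(k) covers 4:k
6(i) covers 5:k
7(i) covers 6:i
floor of heap: 0:h, 1:j
completions by unplaced set U, small U first (add the entries for U minus each lowest piece of U):
  |U|=1: {7}:1
  |U|=2: {6,7}:1
  |U|=3: {5,6,7}:1
  |U|=4: {4,5,6,7}:1
  |U|=5: {0,4,5,6,7}:1  {3,4,5,6,7}:1
  |U|=6: {0,3,4,5,6,7}:2  {2,3,4,5,6,7}:1
  start at 0(h): 1
  start at 1(j): 3
sum over floor = 4

4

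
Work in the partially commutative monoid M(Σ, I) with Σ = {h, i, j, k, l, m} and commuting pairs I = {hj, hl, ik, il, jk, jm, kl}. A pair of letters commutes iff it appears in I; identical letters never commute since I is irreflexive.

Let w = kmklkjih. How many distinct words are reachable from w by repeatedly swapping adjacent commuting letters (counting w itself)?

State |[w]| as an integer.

#0=k has no predecessor
#1=m depends on [0:k]
#2=k depends on [1:m]
#3=l depends on [1:m]
#4=k depends on [2:k]
#5=j depends on [3:l]
#6=i depends on [5:j]
#7=h depends on [4:k, 6:i]
sources: [0:k]
N(rest) = Σ N(rest − s) over sources s of rest; N(one piece) = 1:
  size 1 → [7]=1
  size 2 → [4,7]=1  [6,7]=1
  size 3 → [2,4,7]=1  [4,6,7]=2  [5,6,7]=1
  size 4 → [2,4,6,7]=3  [3,5,6,7]=1  [4,5,6,7]=3
  size 5 → [2,4,5,6,7]=6  [3,4,5,6,7]=4
  size 6 → [2,3,4,5,6,7]=10
  first=0(k) contributes 10

10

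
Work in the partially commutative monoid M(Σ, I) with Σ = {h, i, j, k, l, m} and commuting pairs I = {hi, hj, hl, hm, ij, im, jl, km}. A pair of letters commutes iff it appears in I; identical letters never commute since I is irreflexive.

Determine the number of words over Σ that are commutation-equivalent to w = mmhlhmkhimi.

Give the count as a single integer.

0(m) covers ∅
1(m) covers 0:m
2(h) covers ∅
3(l) covers 1:m
4(h) covers 2:h
5(m) covers 3:l
6(k) covers 3:l, 4:h
7(h) covers 6:k
8(i) covers 6:k
9(m) covers 5:m
10(i) covers 8:i
floor of heap: 0:m, 2:h
completions by unplaced set U, small U first (add the entries for U minus each lowest piece of U):
  |U|=1: {7}:1  {9}:1  {10}:1
  |U|=2: {5,9}:1  {7,9}:2  {7,10}:2  {8,10}:1  {9,10}:2
  |U|=3: {5,7,9}:3  {5,9,10}:3  {7,8,10}:3  {7,9,10}:6  {8,9,10}:3
  |U|=4: {5,7,9,10}:12  {5,8,9,10}:6  {6,7,8,10}:3  {7,8,9,10}:12
  |U|=5: {4,6,7,8,10}:3  {5,7,8,9,10}:30  {6,7,8,9,10}:15
  |U|=6: {2,4,6,7,8,10}:3  {4,6,7,8,9,10}:18  {5,6,7,8,9,10}:45
  |U|=7: {2,4,6,7,8,9,10}:21  {3,5,6,7,8,9,10}:45  {4,5,6,7,8,9,10}:63
  |U|=8: {1,3,5,6,7,8,9,10}:45  {2,4,5,6,7,8,9,10}:84  {3,4,5,6,7,8,9,10}:108
  |U|=9: {0,1,3,5,6,7,8,9,10}:45  {1,3,4,5,6,7,8,9,10}:153  {2,3,4,5,6,7,8,9,10}:192
  start at 0(m): 345
  start at 2(h): 198
sum over floor = 543

543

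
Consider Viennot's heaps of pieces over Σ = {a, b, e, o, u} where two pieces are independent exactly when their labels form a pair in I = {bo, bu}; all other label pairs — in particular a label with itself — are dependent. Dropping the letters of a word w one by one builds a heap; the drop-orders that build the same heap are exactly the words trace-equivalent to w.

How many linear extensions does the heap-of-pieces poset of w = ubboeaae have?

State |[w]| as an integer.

6

0(u) covers ∅
1(b) covers ∅
2(b) covers 1:b
3(o) covers 0:u
4(e) covers 2:b, 3:o
5(a) covers 4:e
6(a) covers 5:a
7(e) covers 6:a
floor of heap: 0:u, 1:b
completions by unplaced set U, small U first (add the entries for U minus each lowest piece of U):
  |U|=1: {7}:1
  |U|=2: {6,7}:1
  |U|=3: {5,6,7}:1
  |U|=4: {4,5,6,7}:1
  |U|=5: {2,4,5,6,7}:1  {3,4,5,6,7}:1
  |U|=6: {0,3,4,5,6,7}:1  {1,2,4,5,6,7}:1  {2,3,4,5,6,7}:2
  start at 0(u): 3
  start at 1(b): 3
sum over floor = 6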